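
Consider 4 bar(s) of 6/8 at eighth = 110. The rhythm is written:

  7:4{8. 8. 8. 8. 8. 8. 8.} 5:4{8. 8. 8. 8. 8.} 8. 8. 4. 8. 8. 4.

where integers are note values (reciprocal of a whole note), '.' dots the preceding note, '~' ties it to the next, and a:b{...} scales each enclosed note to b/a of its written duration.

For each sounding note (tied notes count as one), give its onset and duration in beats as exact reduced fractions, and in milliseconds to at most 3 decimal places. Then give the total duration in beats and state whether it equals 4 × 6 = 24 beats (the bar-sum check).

1) 0.0ms=0b +467.532ms=6/7b
2) 467.532ms=6/7b +467.532ms=6/7b
3) 935.065ms=12/7b +467.532ms=6/7b
4) 1402.597ms=18/7b +467.532ms=6/7b
5) 1870.13ms=24/7b +467.532ms=6/7b
6) 2337.662ms=30/7b +467.532ms=6/7b
7) 2805.195ms=36/7b +467.532ms=6/7b
8) 3272.727ms=6b +654.545ms=6/5b
9) 3927.273ms=36/5b +654.545ms=6/5b
10) 4581.818ms=42/5b +654.545ms=6/5b
11) 5236.364ms=48/5b +654.545ms=6/5b
12) 5890.909ms=54/5b +654.545ms=6/5b
13) 6545.455ms=12b +818.182ms=3/2b
14) 7363.636ms=27/2b +818.182ms=3/2b
15) 8181.818ms=15b +1636.364ms=3b
16) 9818.182ms=18b +818.182ms=3/2b
17) 10636.364ms=39/2b +818.182ms=3/2b
18) 11454.545ms=21b +1636.364ms=3b
Σ=24b of 24 (110bpm 6/8) — PASS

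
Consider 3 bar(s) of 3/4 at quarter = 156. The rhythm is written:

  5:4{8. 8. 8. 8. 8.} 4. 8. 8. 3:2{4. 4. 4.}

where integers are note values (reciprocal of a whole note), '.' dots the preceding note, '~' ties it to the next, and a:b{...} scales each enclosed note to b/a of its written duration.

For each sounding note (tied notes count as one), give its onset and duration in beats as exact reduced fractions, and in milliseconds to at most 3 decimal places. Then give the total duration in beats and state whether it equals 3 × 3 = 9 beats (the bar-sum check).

1) 0.0ms=0b +230.769ms=3/5b
2) 230.769ms=3/5b +230.769ms=3/5b
3) 461.538ms=6/5b +230.769ms=3/5b
4) 692.308ms=9/5b +230.769ms=3/5b
5) 923.077ms=12/5b +230.769ms=3/5b
6) 1153.846ms=3b +576.923ms=3/2b
7) 1730.769ms=9/2b +288.462ms=3/4b
8) 2019.231ms=21/4b +288.462ms=3/4b
9) 2307.692ms=6b +384.615ms=1b
10) 2692.308ms=7b +384.615ms=1b
11) 3076.923ms=8b +384.615ms=1b
Σ=9b of 9 (156bpm 3/4) — PASS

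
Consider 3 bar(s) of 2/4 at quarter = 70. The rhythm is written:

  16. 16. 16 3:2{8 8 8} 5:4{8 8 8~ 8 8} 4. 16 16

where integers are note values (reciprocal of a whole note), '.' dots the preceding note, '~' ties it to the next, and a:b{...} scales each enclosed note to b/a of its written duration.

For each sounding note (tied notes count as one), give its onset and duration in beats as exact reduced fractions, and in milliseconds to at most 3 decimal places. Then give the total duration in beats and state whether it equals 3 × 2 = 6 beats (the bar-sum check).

1) 0.0ms=0b +321.429ms=3/8b
2) 321.429ms=3/8b +321.429ms=3/8b
3) 642.857ms=3/4b +214.286ms=1/4b
4) 857.143ms=1b +285.714ms=1/3b
5) 1142.857ms=4/3b +285.714ms=1/3b
6) 1428.571ms=5/3b +285.714ms=1/3b
7) 1714.286ms=2b +342.857ms=2/5b
8) 2057.143ms=12/5b +342.857ms=2/5b
9) 2400.0ms=14/5b +685.714ms=4/5b
10) 3085.714ms=18/5b +342.857ms=2/5b
11) 3428.571ms=4b +1285.714ms=3/2b
12) 4714.286ms=11/2b +214.286ms=1/4b
13) 4928.571ms=23/4b +214.286ms=1/4b
Σ=6b of 6 (70bpm 2/4) — PASS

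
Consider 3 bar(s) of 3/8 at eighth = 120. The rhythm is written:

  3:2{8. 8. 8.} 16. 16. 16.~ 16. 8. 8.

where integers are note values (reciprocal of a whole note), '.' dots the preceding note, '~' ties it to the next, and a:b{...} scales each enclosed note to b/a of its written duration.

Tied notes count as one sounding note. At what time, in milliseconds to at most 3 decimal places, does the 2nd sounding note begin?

1. 0.0ms @ 0 + 500.0ms (1)
2. 500.0ms @ 1 + 500.0ms (1)
3. 1000.0ms @ 2 + 500.0ms (1)
4. 1500.0ms @ 3 + 375.0ms (3/4)
5. 1875.0ms @ 15/4 + 375.0ms (3/4)
6. 2250.0ms @ 9/2 + 750.0ms (3/2)
7. 3000.0ms @ 6 + 750.0ms (3/2)
8. 3750.0ms @ 15/2 + 750.0ms (3/2)

note 2 onset = 1b = 500.0ms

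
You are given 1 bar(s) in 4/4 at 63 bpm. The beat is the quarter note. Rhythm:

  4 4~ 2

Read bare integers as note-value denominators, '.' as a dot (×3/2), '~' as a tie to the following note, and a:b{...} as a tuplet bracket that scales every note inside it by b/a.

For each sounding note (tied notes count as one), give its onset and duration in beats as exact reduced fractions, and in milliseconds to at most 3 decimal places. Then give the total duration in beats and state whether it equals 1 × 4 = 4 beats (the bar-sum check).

1) 0.0ms=0b +952.381ms=1b
2) 952.381ms=1b +2857.143ms=3b
Σ=4b of 4 (63bpm 4/4) — PASS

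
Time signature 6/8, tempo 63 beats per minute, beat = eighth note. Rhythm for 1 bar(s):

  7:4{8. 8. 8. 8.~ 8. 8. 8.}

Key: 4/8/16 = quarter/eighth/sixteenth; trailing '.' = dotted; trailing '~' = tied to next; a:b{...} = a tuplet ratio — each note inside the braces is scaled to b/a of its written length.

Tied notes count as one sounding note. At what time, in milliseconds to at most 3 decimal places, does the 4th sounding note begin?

1. 0.0ms @ 0 + 816.327ms (6/7)
2. 816.327ms @ 6/7 + 816.327ms (6/7)
3. 1632.653ms @ 12/7 + 816.327ms (6/7)
4. 2448.98ms @ 18/7 + 1632.653ms (12/7)
5. 4081.633ms @ 30/7 + 816.327ms (6/7)
6. 4897.959ms @ 36/7 + 816.327ms (6/7)

note 4 onset = 18/7b = 2448.98ms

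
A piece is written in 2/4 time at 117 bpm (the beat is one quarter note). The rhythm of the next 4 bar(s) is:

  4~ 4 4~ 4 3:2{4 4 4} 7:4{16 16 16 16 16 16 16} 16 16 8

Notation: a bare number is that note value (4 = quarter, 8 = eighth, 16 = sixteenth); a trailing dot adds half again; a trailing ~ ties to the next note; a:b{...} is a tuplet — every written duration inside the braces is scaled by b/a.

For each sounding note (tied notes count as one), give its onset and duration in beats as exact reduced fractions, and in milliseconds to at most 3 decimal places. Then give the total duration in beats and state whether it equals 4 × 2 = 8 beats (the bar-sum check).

1) 0.0ms=0b +1025.641ms=2b
2) 1025.641ms=2b +1025.641ms=2b
3) 2051.282ms=4b +341.88ms=2/3b
4) 2393.162ms=14/3b +341.88ms=2/3b
5) 2735.043ms=16/3b +341.88ms=2/3b
6) 3076.923ms=6b +73.26ms=1/7b
7) 3150.183ms=43/7b +73.26ms=1/7b
8) 3223.443ms=44/7b +73.26ms=1/7b
9) 3296.703ms=45/7b +73.26ms=1/7b
10) 3369.963ms=46/7b +73.26ms=1/7b
11) 3443.223ms=47/7b +73.26ms=1/7b
12) 3516.484ms=48/7b +73.26ms=1/7b
13) 3589.744ms=7b +128.205ms=1/4b
14) 3717.949ms=29/4b +128.205ms=1/4b
15) 3846.154ms=15/2b +256.41ms=1/2b
Σ=8b of 8 (117bpm 2/4) — PASS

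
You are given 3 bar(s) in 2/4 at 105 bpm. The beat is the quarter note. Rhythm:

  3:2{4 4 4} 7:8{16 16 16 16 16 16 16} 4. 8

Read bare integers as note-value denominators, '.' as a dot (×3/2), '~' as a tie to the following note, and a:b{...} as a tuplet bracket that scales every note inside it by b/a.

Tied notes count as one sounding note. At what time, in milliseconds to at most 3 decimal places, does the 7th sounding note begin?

1. 0.0ms @ 0 + 380.952ms (2/3)
2. 380.952ms @ 2/3 + 380.952ms (2/3)
3. 761.905ms @ 4/3 + 380.952ms (2/3)
4. 1142.857ms @ 2 + 163.265ms (2/7)
5. 1306.122ms @ 16/7 + 163.265ms (2/7)
6. 1469.388ms @ 18/7 + 163.265ms (2/7)
7. 1632.653ms @ 20/7 + 163.265ms (2/7)
8. 1795.918ms @ 22/7 + 163.265ms (2/7)
9. 1959.184ms @ 24/7 + 163.265ms (2/7)
10. 2122.449ms @ 26/7 + 163.265ms (2/7)
11. 2285.714ms @ 4 + 857.143ms (3/2)
12. 3142.857ms @ 11/2 + 285.714ms (1/2)

note 7 onset = 20/7b = 1632.653ms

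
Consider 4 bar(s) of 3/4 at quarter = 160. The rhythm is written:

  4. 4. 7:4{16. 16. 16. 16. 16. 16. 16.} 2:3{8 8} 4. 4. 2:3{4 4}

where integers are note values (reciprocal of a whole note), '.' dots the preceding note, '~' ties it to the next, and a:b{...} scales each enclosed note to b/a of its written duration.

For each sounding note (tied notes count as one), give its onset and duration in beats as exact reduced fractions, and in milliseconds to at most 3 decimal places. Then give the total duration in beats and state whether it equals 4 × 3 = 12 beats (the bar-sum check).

1) 0.0ms=0b +562.5ms=3/2b
2) 562.5ms=3/2b +562.5ms=3/2b
3) 1125.0ms=3b +80.357ms=3/14b
4) 1205.357ms=45/14b +80.357ms=3/14b
5) 1285.714ms=24/7b +80.357ms=3/14b
6) 1366.071ms=51/14b +80.357ms=3/14b
7) 1446.429ms=27/7b +80.357ms=3/14b
8) 1526.786ms=57/14b +80.357ms=3/14b
9) 1607.143ms=30/7b +80.357ms=3/14b
10) 1687.5ms=9/2b +281.25ms=3/4b
11) 1968.75ms=21/4b +281.25ms=3/4b
12) 2250.0ms=6b +562.5ms=3/2b
13) 2812.5ms=15/2b +562.5ms=3/2b
14) 3375.0ms=9b +562.5ms=3/2b
15) 3937.5ms=21/2b +562.5ms=3/2b
Σ=12b of 12 (160bpm 3/4) — PASS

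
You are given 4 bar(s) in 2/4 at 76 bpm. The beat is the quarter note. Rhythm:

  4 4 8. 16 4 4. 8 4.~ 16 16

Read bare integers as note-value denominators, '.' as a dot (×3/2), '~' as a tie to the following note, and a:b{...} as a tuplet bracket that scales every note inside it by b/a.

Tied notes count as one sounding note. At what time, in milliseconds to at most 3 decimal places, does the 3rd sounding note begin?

1. 0.0ms @ 0 + 789.474ms (1)
2. 789.474ms @ 1 + 789.474ms (1)
3. 1578.947ms @ 2 + 592.105ms (3/4)
4. 2171.053ms @ 11/4 + 197.368ms (1/4)
5. 2368.421ms @ 3 + 789.474ms (1)
6. 3157.895ms @ 4 + 1184.211ms (3/2)
7. 4342.105ms @ 11/2 + 394.737ms (1/2)
8. 4736.842ms @ 6 + 1381.579ms (7/4)
9. 6118.421ms @ 31/4 + 197.368ms (1/4)

note 3 onset = 2b = 1578.947ms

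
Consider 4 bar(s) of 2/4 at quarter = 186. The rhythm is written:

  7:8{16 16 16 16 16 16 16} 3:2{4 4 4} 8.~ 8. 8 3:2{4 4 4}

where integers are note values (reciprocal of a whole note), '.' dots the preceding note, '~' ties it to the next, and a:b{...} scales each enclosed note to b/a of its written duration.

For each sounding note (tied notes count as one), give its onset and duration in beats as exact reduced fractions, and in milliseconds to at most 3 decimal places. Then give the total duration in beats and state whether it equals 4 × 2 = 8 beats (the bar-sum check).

1) 0.0ms=0b +92.166ms=2/7b
2) 92.166ms=2/7b +92.166ms=2/7b
3) 184.332ms=4/7b +92.166ms=2/7b
4) 276.498ms=6/7b +92.166ms=2/7b
5) 368.664ms=8/7b +92.166ms=2/7b
6) 460.829ms=10/7b +92.166ms=2/7b
7) 552.995ms=12/7b +92.166ms=2/7b
8) 645.161ms=2b +215.054ms=2/3b
9) 860.215ms=8/3b +215.054ms=2/3b
10) 1075.269ms=10/3b +215.054ms=2/3b
11) 1290.323ms=4b +483.871ms=3/2b
12) 1774.194ms=11/2b +161.29ms=1/2b
13) 1935.484ms=6b +215.054ms=2/3b
14) 2150.538ms=20/3b +215.054ms=2/3b
15) 2365.591ms=22/3b +215.054ms=2/3b
Σ=8b of 8 (186bpm 2/4) — PASS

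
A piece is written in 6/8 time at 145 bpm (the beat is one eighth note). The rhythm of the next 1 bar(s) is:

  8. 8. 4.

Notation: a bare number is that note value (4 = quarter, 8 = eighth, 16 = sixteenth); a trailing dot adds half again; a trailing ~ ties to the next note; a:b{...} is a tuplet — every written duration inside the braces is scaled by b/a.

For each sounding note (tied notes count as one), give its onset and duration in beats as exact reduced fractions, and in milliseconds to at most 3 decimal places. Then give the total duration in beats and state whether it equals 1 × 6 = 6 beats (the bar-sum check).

1) 0.0ms=0b +620.69ms=3/2b
2) 620.69ms=3/2b +620.69ms=3/2b
3) 1241.379ms=3b +1241.379ms=3b
Σ=6b of 6 (145bpm 6/8) — PASS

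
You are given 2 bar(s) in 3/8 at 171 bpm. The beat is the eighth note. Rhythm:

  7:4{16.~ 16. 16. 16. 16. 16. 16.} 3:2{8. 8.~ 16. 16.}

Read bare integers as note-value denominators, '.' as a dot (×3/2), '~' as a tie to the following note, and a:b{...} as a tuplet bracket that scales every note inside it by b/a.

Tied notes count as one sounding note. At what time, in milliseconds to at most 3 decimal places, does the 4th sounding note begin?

note 4 onset = 12/7b = 601.504ms

1. 0.0ms @ 0 + 300.752ms (6/7)
2. 300.752ms @ 6/7 + 150.376ms (3/7)
3. 451.128ms @ 9/7 + 150.376ms (3/7)
4. 601.504ms @ 12/7 + 150.376ms (3/7)
5. 751.88ms @ 15/7 + 150.376ms (3/7)
6. 902.256ms @ 18/7 + 150.376ms (3/7)
7. 1052.632ms @ 3 + 350.877ms (1)
8. 1403.509ms @ 4 + 526.316ms (3/2)
9. 1929.825ms @ 11/2 + 175.439ms (1/2)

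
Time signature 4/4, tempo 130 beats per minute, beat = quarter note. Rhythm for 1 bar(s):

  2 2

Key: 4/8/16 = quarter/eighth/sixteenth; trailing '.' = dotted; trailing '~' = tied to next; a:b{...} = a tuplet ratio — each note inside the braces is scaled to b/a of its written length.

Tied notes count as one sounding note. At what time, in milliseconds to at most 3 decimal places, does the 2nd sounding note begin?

note 2 onset = 2b = 923.077ms

1. 0.0ms @ 0 + 923.077ms (2)
2. 923.077ms @ 2 + 923.077ms (2)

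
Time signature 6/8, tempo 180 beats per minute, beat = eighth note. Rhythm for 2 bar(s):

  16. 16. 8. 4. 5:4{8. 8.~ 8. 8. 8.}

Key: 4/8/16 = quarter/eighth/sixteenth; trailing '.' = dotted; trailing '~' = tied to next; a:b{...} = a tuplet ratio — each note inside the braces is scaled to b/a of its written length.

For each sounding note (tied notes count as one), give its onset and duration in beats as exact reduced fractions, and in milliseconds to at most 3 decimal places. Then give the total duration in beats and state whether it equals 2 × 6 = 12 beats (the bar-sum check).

1) 0.0ms=0b +250.0ms=3/4b
2) 250.0ms=3/4b +250.0ms=3/4b
3) 500.0ms=3/2b +500.0ms=3/2b
4) 1000.0ms=3b +1000.0ms=3b
5) 2000.0ms=6b +400.0ms=6/5b
6) 2400.0ms=36/5b +800.0ms=12/5b
7) 3200.0ms=48/5b +400.0ms=6/5b
8) 3600.0ms=54/5b +400.0ms=6/5b
Σ=12b of 12 (180bpm 6/8) — PASS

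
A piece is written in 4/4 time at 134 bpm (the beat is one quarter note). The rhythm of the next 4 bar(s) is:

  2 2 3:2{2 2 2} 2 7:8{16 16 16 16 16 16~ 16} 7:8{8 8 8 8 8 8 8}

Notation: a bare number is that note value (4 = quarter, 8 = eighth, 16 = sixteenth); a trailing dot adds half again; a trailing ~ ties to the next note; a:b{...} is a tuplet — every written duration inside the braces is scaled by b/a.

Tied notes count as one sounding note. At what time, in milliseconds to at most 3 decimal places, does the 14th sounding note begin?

note 14 onset = 88/7b = 5628.998ms

1. 0.0ms @ 0 + 895.522ms (2)
2. 895.522ms @ 2 + 895.522ms (2)
3. 1791.045ms @ 4 + 597.015ms (4/3)
4. 2388.06ms @ 16/3 + 597.015ms (4/3)
5. 2985.075ms @ 20/3 + 597.015ms (4/3)
6. 3582.09ms @ 8 + 895.522ms (2)
7. 4477.612ms @ 10 + 127.932ms (2/7)
8. 4605.544ms @ 72/7 + 127.932ms (2/7)
9. 4733.475ms @ 74/7 + 127.932ms (2/7)
10. 4861.407ms @ 76/7 + 127.932ms (2/7)
11. 4989.339ms @ 78/7 + 127.932ms (2/7)
12. 5117.271ms @ 80/7 + 255.864ms (4/7)
13. 5373.134ms @ 12 + 255.864ms (4/7)
14. 5628.998ms @ 88/7 + 255.864ms (4/7)
15. 5884.861ms @ 92/7 + 255.864ms (4/7)
16. 6140.725ms @ 96/7 + 255.864ms (4/7)
17. 6396.588ms @ 100/7 + 255.864ms (4/7)
18. 6652.452ms @ 104/7 + 255.864ms (4/7)
19. 6908.316ms @ 108/7 + 255.864ms (4/7)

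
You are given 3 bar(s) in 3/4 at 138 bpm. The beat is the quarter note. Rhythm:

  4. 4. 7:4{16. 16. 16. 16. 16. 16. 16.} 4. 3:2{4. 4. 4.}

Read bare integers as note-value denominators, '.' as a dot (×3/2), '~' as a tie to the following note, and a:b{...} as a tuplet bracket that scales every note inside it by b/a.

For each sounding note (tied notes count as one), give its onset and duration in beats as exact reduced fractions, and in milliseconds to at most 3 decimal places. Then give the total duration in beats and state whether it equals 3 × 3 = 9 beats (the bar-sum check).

1) 0.0ms=0b +652.174ms=3/2b
2) 652.174ms=3/2b +652.174ms=3/2b
3) 1304.348ms=3b +93.168ms=3/14b
4) 1397.516ms=45/14b +93.168ms=3/14b
5) 1490.683ms=24/7b +93.168ms=3/14b
6) 1583.851ms=51/14b +93.168ms=3/14b
7) 1677.019ms=27/7b +93.168ms=3/14b
8) 1770.186ms=57/14b +93.168ms=3/14b
9) 1863.354ms=30/7b +93.168ms=3/14b
10) 1956.522ms=9/2b +652.174ms=3/2b
11) 2608.696ms=6b +434.783ms=1b
12) 3043.478ms=7b +434.783ms=1b
13) 3478.261ms=8b +434.783ms=1b
Σ=9b of 9 (138bpm 3/4) — PASS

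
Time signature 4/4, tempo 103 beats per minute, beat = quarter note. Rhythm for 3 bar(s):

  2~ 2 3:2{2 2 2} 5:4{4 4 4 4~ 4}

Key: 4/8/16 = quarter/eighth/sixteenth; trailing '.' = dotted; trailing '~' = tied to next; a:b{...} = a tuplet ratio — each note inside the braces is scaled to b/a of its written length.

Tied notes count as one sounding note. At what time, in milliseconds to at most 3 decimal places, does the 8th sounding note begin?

note 8 onset = 52/5b = 6058.252ms

1. 0.0ms @ 0 + 2330.097ms (4)
2. 2330.097ms @ 4 + 776.699ms (4/3)
3. 3106.796ms @ 16/3 + 776.699ms (4/3)
4. 3883.495ms @ 20/3 + 776.699ms (4/3)
5. 4660.194ms @ 8 + 466.019ms (4/5)
6. 5126.214ms @ 44/5 + 466.019ms (4/5)
7. 5592.233ms @ 48/5 + 466.019ms (4/5)
8. 6058.252ms @ 52/5 + 932.039ms (8/5)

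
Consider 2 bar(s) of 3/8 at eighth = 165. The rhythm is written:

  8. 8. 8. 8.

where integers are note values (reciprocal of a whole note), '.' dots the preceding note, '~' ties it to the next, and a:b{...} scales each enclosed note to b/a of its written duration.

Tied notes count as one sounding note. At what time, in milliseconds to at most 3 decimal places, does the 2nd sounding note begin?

1. 0.0ms @ 0 + 545.455ms (3/2)
2. 545.455ms @ 3/2 + 545.455ms (3/2)
3. 1090.909ms @ 3 + 545.455ms (3/2)
4. 1636.364ms @ 9/2 + 545.455ms (3/2)

note 2 onset = 3/2b = 545.455ms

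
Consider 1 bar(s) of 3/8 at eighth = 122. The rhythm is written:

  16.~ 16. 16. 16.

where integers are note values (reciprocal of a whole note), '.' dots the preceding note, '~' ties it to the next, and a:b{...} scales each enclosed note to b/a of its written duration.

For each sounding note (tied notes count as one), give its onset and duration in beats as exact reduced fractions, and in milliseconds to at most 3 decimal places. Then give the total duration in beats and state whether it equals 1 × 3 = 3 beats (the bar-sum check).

1) 0.0ms=0b +737.705ms=3/2b
2) 737.705ms=3/2b +368.852ms=3/4b
3) 1106.557ms=9/4b +368.852ms=3/4b
Σ=3b of 3 (122bpm 3/8) — PASS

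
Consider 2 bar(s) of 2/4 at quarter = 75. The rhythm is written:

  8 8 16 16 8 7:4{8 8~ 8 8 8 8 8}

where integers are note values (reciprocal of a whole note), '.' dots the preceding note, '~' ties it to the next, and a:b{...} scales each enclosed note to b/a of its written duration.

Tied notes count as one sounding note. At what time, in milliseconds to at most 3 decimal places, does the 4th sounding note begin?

note 4 onset = 5/4b = 1000.0ms

1. 0.0ms @ 0 + 400.0ms (1/2)
2. 400.0ms @ 1/2 + 400.0ms (1/2)
3. 800.0ms @ 1 + 200.0ms (1/4)
4. 1000.0ms @ 5/4 + 200.0ms (1/4)
5. 1200.0ms @ 3/2 + 400.0ms (1/2)
6. 1600.0ms @ 2 + 228.571ms (2/7)
7. 1828.571ms @ 16/7 + 457.143ms (4/7)
8. 2285.714ms @ 20/7 + 228.571ms (2/7)
9. 2514.286ms @ 22/7 + 228.571ms (2/7)
10. 2742.857ms @ 24/7 + 228.571ms (2/7)
11. 2971.429ms @ 26/7 + 228.571ms (2/7)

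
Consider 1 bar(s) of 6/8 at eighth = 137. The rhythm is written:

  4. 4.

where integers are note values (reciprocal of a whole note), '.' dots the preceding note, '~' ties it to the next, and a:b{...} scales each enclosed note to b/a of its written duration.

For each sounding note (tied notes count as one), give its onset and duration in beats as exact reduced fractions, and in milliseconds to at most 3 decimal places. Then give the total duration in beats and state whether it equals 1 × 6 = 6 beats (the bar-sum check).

1) 0.0ms=0b +1313.869ms=3b
2) 1313.869ms=3b +1313.869ms=3b
Σ=6b of 6 (137bpm 6/8) — PASS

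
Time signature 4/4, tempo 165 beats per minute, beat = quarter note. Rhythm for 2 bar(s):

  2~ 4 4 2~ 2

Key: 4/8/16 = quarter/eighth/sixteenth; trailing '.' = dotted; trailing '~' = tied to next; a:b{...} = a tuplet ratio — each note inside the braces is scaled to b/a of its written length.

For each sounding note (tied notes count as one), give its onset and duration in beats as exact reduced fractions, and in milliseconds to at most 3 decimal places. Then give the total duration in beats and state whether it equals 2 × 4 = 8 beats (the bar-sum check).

1) 0.0ms=0b +1090.909ms=3b
2) 1090.909ms=3b +363.636ms=1b
3) 1454.545ms=4b +1454.545ms=4b
Σ=8b of 8 (165bpm 4/4) — PASS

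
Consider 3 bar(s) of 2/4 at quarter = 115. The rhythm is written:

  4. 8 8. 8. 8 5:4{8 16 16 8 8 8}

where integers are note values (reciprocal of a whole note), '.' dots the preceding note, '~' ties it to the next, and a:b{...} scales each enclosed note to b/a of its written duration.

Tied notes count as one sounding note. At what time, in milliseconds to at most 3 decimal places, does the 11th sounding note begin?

1. 0.0ms @ 0 + 782.609ms (3/2)
2. 782.609ms @ 3/2 + 260.87ms (1/2)
3. 1043.478ms @ 2 + 391.304ms (3/4)
4. 1434.783ms @ 11/4 + 391.304ms (3/4)
5. 1826.087ms @ 7/2 + 260.87ms (1/2)
6. 2086.957ms @ 4 + 208.696ms (2/5)
7. 2295.652ms @ 22/5 + 104.348ms (1/5)
8. 2400.0ms @ 23/5 + 104.348ms (1/5)
9. 2504.348ms @ 24/5 + 208.696ms (2/5)
10. 2713.043ms @ 26/5 + 208.696ms (2/5)
11. 2921.739ms @ 28/5 + 208.696ms (2/5)

note 11 onset = 28/5b = 2921.739ms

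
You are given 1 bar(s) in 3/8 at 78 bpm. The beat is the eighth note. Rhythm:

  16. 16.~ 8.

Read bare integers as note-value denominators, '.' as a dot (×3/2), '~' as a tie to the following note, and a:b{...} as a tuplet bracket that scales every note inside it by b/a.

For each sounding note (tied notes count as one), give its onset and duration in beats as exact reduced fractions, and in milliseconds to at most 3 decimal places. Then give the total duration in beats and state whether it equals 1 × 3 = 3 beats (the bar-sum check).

1) 0.0ms=0b +576.923ms=3/4b
2) 576.923ms=3/4b +1730.769ms=9/4b
Σ=3b of 3 (78bpm 3/8) — PASS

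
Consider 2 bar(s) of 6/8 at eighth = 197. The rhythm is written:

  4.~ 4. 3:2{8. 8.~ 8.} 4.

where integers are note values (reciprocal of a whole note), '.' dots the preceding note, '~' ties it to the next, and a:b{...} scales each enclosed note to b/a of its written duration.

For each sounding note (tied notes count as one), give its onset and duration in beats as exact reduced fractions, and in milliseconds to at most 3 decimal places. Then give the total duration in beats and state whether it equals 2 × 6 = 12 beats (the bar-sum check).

1) 0.0ms=0b +1827.411ms=6b
2) 1827.411ms=6b +304.569ms=1b
3) 2131.98ms=7b +609.137ms=2b
4) 2741.117ms=9b +913.706ms=3b
Σ=12b of 12 (197bpm 6/8) — PASS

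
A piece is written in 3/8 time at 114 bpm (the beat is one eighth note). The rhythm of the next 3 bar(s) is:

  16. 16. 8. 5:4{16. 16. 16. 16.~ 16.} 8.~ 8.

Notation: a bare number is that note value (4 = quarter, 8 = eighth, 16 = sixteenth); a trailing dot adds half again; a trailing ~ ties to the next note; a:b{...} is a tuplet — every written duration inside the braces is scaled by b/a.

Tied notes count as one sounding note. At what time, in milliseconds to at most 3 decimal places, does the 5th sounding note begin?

1. 0.0ms @ 0 + 394.737ms (3/4)
2. 394.737ms @ 3/4 + 394.737ms (3/4)
3. 789.474ms @ 3/2 + 789.474ms (3/2)
4. 1578.947ms @ 3 + 315.789ms (3/5)
5. 1894.737ms @ 18/5 + 315.789ms (3/5)
6. 2210.526ms @ 21/5 + 315.789ms (3/5)
7. 2526.316ms @ 24/5 + 631.579ms (6/5)
8. 3157.895ms @ 6 + 1578.947ms (3)

note 5 onset = 18/5b = 1894.737ms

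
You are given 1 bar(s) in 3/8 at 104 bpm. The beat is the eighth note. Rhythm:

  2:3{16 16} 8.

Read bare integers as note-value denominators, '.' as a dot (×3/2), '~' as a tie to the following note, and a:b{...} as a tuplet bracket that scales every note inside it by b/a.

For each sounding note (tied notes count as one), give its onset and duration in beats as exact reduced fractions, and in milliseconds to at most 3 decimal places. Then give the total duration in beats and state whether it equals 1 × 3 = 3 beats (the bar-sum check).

1) 0.0ms=0b +432.692ms=3/4b
2) 432.692ms=3/4b +432.692ms=3/4b
3) 865.385ms=3/2b +865.385ms=3/2b
Σ=3b of 3 (104bpm 3/8) — PASS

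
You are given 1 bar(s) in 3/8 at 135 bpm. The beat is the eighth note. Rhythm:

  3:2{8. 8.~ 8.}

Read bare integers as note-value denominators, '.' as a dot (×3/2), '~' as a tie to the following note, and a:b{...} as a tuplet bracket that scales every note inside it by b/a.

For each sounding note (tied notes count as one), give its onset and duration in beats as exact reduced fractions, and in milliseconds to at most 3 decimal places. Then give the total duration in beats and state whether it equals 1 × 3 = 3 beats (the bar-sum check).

1) 0.0ms=0b +444.444ms=1b
2) 444.444ms=1b +888.889ms=2b
Σ=3b of 3 (135bpm 3/8) — PASS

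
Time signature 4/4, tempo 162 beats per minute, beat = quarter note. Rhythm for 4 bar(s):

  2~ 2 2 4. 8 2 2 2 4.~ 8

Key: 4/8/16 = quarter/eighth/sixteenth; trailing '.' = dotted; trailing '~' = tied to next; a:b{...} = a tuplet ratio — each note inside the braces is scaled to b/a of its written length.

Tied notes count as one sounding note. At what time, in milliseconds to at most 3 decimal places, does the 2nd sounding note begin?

note 2 onset = 4b = 1481.481ms

1. 0.0ms @ 0 + 1481.481ms (4)
2. 1481.481ms @ 4 + 740.741ms (2)
3. 2222.222ms @ 6 + 555.556ms (3/2)
4. 2777.778ms @ 15/2 + 185.185ms (1/2)
5. 2962.963ms @ 8 + 740.741ms (2)
6. 3703.704ms @ 10 + 740.741ms (2)
7. 4444.444ms @ 12 + 740.741ms (2)
8. 5185.185ms @ 14 + 740.741ms (2)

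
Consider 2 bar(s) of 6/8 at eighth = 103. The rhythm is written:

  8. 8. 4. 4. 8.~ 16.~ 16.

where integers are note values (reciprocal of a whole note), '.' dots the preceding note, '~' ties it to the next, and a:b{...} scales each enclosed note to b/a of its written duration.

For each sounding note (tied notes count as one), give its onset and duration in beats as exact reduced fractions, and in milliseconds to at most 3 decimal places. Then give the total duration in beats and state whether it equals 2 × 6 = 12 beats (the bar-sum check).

1) 0.0ms=0b +873.786ms=3/2b
2) 873.786ms=3/2b +873.786ms=3/2b
3) 1747.573ms=3b +1747.573ms=3b
4) 3495.146ms=6b +1747.573ms=3b
5) 5242.718ms=9b +1747.573ms=3b
Σ=12b of 12 (103bpm 6/8) — PASS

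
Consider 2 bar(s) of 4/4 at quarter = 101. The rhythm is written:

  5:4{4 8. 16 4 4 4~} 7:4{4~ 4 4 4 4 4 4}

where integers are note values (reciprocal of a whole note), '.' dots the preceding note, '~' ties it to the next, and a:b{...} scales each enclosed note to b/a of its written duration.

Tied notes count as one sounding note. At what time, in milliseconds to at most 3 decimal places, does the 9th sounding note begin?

1. 0.0ms @ 0 + 475.248ms (4/5)
2. 475.248ms @ 4/5 + 356.436ms (3/5)
3. 831.683ms @ 7/5 + 118.812ms (1/5)
4. 950.495ms @ 8/5 + 475.248ms (4/5)
5. 1425.743ms @ 12/5 + 475.248ms (4/5)
6. 1900.99ms @ 16/5 + 1154.173ms (68/35)
7. 3055.163ms @ 36/7 + 339.463ms (4/7)
8. 3394.625ms @ 40/7 + 339.463ms (4/7)
9. 3734.088ms @ 44/7 + 339.463ms (4/7)
10. 4073.55ms @ 48/7 + 339.463ms (4/7)
11. 4413.013ms @ 52/7 + 339.463ms (4/7)

note 9 onset = 44/7b = 3734.088ms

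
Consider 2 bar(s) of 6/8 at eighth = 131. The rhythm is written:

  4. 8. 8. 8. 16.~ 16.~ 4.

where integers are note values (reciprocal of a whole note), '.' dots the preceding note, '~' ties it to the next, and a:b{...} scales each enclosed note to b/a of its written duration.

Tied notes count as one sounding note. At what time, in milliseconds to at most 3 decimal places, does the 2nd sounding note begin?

note 2 onset = 3b = 1374.046ms

1. 0.0ms @ 0 + 1374.046ms (3)
2. 1374.046ms @ 3 + 687.023ms (3/2)
3. 2061.069ms @ 9/2 + 687.023ms (3/2)
4. 2748.092ms @ 6 + 687.023ms (3/2)
5. 3435.115ms @ 15/2 + 2061.069ms (9/2)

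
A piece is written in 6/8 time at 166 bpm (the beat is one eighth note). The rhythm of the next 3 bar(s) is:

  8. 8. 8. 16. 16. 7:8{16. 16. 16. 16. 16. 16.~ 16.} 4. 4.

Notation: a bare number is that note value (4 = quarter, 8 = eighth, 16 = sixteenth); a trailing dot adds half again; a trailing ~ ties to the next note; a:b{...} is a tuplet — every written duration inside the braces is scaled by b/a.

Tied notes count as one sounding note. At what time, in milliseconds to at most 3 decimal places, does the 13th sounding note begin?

note 13 onset = 15b = 5421.687ms

1. 0.0ms @ 0 + 542.169ms (3/2)
2. 542.169ms @ 3/2 + 542.169ms (3/2)
3. 1084.337ms @ 3 + 542.169ms (3/2)
4. 1626.506ms @ 9/2 + 271.084ms (3/4)
5. 1897.59ms @ 21/4 + 271.084ms (3/4)
6. 2168.675ms @ 6 + 309.811ms (6/7)
7. 2478.485ms @ 48/7 + 309.811ms (6/7)
8. 2788.296ms @ 54/7 + 309.811ms (6/7)
9. 3098.107ms @ 60/7 + 309.811ms (6/7)
10. 3407.917ms @ 66/7 + 309.811ms (6/7)
11. 3717.728ms @ 72/7 + 619.621ms (12/7)
12. 4337.349ms @ 12 + 1084.337ms (3)
13. 5421.687ms @ 15 + 1084.337ms (3)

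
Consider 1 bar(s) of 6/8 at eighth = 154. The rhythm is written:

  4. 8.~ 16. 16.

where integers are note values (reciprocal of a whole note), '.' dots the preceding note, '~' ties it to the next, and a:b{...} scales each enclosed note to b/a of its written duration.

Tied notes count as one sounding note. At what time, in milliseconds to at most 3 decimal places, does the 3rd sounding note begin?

1. 0.0ms @ 0 + 1168.831ms (3)
2. 1168.831ms @ 3 + 876.623ms (9/4)
3. 2045.455ms @ 21/4 + 292.208ms (3/4)

note 3 onset = 21/4b = 2045.455ms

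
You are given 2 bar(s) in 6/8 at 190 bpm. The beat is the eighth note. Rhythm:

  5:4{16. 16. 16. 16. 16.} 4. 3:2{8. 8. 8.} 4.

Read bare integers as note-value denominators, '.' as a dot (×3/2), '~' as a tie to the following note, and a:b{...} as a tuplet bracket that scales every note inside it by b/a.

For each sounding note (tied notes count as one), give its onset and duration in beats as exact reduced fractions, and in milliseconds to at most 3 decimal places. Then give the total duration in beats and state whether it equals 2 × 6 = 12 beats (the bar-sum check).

1) 0.0ms=0b +189.474ms=3/5b
2) 189.474ms=3/5b +189.474ms=3/5b
3) 378.947ms=6/5b +189.474ms=3/5b
4) 568.421ms=9/5b +189.474ms=3/5b
5) 757.895ms=12/5b +189.474ms=3/5b
6) 947.368ms=3b +947.368ms=3b
7) 1894.737ms=6b +315.789ms=1b
8) 2210.526ms=7b +315.789ms=1b
9) 2526.316ms=8b +315.789ms=1b
10) 2842.105ms=9b +947.368ms=3b
Σ=12b of 12 (190bpm 6/8) — PASS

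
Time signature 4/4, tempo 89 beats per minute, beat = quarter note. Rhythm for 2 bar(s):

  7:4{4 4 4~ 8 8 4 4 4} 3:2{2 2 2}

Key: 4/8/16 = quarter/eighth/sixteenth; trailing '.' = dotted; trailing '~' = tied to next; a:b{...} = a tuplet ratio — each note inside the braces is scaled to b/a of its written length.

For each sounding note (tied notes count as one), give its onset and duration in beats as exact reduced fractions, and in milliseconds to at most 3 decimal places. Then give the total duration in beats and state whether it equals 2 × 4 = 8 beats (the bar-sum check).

1) 0.0ms=0b +385.233ms=4/7b
2) 385.233ms=4/7b +385.233ms=4/7b
3) 770.465ms=8/7b +577.849ms=6/7b
4) 1348.315ms=2b +192.616ms=2/7b
5) 1540.931ms=16/7b +385.233ms=4/7b
6) 1926.164ms=20/7b +385.233ms=4/7b
7) 2311.396ms=24/7b +385.233ms=4/7b
8) 2696.629ms=4b +898.876ms=4/3b
9) 3595.506ms=16/3b +898.876ms=4/3b
10) 4494.382ms=20/3b +898.876ms=4/3b
Σ=8b of 8 (89bpm 4/4) — PASS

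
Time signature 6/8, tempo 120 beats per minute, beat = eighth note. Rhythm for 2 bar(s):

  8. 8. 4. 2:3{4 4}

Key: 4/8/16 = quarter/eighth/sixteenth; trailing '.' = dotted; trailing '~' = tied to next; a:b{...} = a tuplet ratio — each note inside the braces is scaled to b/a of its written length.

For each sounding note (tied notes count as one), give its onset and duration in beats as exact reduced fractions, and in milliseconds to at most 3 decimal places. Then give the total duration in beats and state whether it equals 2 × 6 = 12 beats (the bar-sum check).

1) 0.0ms=0b +750.0ms=3/2b
2) 750.0ms=3/2b +750.0ms=3/2b
3) 1500.0ms=3b +1500.0ms=3b
4) 3000.0ms=6b +1500.0ms=3b
5) 4500.0ms=9b +1500.0ms=3b
Σ=12b of 12 (120bpm 6/8) — PASS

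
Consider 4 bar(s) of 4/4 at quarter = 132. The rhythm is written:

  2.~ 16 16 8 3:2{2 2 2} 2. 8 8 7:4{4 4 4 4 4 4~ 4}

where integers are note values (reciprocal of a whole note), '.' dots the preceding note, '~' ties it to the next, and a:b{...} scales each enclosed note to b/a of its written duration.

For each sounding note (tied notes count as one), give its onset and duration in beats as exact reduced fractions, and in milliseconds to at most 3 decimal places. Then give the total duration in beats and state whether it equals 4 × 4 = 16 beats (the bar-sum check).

1) 0.0ms=0b +1477.273ms=13/4b
2) 1477.273ms=13/4b +113.636ms=1/4b
3) 1590.909ms=7/2b +227.273ms=1/2b
4) 1818.182ms=4b +606.061ms=4/3b
5) 2424.242ms=16/3b +606.061ms=4/3b
6) 3030.303ms=20/3b +606.061ms=4/3b
7) 3636.364ms=8b +1363.636ms=3b
8) 5000.0ms=11b +227.273ms=1/2b
9) 5227.273ms=23/2b +227.273ms=1/2b
10) 5454.545ms=12b +259.74ms=4/7b
11) 5714.286ms=88/7b +259.74ms=4/7b
12) 5974.026ms=92/7b +259.74ms=4/7b
13) 6233.766ms=96/7b +259.74ms=4/7b
14) 6493.506ms=100/7b +259.74ms=4/7b
15) 6753.247ms=104/7b +519.481ms=8/7b
Σ=16b of 16 (132bpm 4/4) — PASS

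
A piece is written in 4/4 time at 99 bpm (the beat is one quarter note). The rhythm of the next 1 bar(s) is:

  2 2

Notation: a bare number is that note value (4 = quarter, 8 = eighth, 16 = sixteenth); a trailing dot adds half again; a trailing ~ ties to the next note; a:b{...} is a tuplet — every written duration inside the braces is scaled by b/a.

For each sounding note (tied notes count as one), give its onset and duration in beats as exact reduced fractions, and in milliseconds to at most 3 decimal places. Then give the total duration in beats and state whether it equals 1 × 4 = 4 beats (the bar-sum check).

1) 0.0ms=0b +1212.121ms=2b
2) 1212.121ms=2b +1212.121ms=2b
Σ=4b of 4 (99bpm 4/4) — PASS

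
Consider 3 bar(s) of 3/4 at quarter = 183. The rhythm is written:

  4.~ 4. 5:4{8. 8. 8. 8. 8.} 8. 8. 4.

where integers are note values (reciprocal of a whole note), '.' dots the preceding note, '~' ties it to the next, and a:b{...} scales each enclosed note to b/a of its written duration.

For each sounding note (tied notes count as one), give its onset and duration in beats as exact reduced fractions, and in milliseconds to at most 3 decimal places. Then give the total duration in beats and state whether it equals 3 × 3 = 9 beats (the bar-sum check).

1) 0.0ms=0b +983.607ms=3b
2) 983.607ms=3b +196.721ms=3/5b
3) 1180.328ms=18/5b +196.721ms=3/5b
4) 1377.049ms=21/5b +196.721ms=3/5b
5) 1573.77ms=24/5b +196.721ms=3/5b
6) 1770.492ms=27/5b +196.721ms=3/5b
7) 1967.213ms=6b +245.902ms=3/4b
8) 2213.115ms=27/4b +245.902ms=3/4b
9) 2459.016ms=15/2b +491.803ms=3/2b
Σ=9b of 9 (183bpm 3/4) — PASS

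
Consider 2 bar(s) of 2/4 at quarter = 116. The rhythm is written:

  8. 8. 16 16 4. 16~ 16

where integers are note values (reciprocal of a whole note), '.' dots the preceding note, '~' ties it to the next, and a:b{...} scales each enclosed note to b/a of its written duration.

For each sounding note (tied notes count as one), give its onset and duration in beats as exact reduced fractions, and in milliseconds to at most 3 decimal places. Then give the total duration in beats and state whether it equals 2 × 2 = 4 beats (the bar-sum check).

1) 0.0ms=0b +387.931ms=3/4b
2) 387.931ms=3/4b +387.931ms=3/4b
3) 775.862ms=3/2b +129.31ms=1/4b
4) 905.172ms=7/4b +129.31ms=1/4b
5) 1034.483ms=2b +775.862ms=3/2b
6) 1810.345ms=7/2b +258.621ms=1/2b
Σ=4b of 4 (116bpm 2/4) — PASS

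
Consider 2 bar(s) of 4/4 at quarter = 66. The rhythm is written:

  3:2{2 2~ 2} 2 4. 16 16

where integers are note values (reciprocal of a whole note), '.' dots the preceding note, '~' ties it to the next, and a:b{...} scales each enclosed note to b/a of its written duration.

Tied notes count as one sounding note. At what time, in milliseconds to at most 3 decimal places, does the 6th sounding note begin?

note 6 onset = 31/4b = 7045.455ms

1. 0.0ms @ 0 + 1212.121ms (4/3)
2. 1212.121ms @ 4/3 + 2424.242ms (8/3)
3. 3636.364ms @ 4 + 1818.182ms (2)
4. 5454.545ms @ 6 + 1363.636ms (3/2)
5. 6818.182ms @ 15/2 + 227.273ms (1/4)
6. 7045.455ms @ 31/4 + 227.273ms (1/4)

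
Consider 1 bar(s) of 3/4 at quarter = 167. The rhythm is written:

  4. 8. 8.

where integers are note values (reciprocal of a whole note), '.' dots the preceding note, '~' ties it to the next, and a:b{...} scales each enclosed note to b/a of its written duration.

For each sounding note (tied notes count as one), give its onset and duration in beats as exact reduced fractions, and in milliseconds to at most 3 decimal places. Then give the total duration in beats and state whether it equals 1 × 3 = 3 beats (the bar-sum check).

1) 0.0ms=0b +538.922ms=3/2b
2) 538.922ms=3/2b +269.461ms=3/4b
3) 808.383ms=9/4b +269.461ms=3/4b
Σ=3b of 3 (167bpm 3/4) — PASS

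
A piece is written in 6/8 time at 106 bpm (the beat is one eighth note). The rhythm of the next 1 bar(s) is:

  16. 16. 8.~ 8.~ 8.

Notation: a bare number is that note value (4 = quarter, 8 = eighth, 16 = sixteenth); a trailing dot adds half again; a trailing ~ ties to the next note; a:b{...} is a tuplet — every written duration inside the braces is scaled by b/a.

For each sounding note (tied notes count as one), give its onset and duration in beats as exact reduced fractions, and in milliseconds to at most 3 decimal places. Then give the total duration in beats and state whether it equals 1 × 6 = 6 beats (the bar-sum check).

1) 0.0ms=0b +424.528ms=3/4b
2) 424.528ms=3/4b +424.528ms=3/4b
3) 849.057ms=3/2b +2547.17ms=9/2b
Σ=6b of 6 (106bpm 6/8) — PASS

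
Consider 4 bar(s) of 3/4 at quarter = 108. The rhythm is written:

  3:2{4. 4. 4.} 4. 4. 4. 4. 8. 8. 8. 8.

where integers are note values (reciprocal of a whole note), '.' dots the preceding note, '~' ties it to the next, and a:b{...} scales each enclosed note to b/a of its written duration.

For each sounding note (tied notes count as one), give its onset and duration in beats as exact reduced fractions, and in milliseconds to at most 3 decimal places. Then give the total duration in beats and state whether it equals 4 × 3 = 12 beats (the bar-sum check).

1) 0.0ms=0b +555.556ms=1b
2) 555.556ms=1b +555.556ms=1b
3) 1111.111ms=2b +555.556ms=1b
4) 1666.667ms=3b +833.333ms=3/2b
5) 2500.0ms=9/2b +833.333ms=3/2b
6) 3333.333ms=6b +833.333ms=3/2b
7) 4166.667ms=15/2b +833.333ms=3/2b
8) 5000.0ms=9b +416.667ms=3/4b
9) 5416.667ms=39/4b +416.667ms=3/4b
10) 5833.333ms=21/2b +416.667ms=3/4b
11) 6250.0ms=45/4b +416.667ms=3/4b
Σ=12b of 12 (108bpm 3/4) — PASS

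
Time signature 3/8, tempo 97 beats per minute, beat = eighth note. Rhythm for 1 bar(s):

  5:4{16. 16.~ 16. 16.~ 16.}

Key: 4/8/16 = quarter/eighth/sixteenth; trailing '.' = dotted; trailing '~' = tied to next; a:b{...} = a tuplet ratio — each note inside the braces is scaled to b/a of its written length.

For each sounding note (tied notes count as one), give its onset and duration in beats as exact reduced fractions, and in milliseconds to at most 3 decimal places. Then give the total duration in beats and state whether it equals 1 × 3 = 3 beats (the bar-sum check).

1) 0.0ms=0b +371.134ms=3/5b
2) 371.134ms=3/5b +742.268ms=6/5b
3) 1113.402ms=9/5b +742.268ms=6/5b
Σ=3b of 3 (97bpm 3/8) — PASS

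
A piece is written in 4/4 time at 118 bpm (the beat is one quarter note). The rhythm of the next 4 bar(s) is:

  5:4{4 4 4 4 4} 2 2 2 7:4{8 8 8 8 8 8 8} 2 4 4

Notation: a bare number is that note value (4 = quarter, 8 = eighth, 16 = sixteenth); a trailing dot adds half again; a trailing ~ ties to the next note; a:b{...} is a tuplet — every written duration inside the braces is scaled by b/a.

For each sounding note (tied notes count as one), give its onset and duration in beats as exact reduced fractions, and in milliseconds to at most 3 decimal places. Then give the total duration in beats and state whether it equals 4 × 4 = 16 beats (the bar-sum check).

1) 0.0ms=0b +406.78ms=4/5b
2) 406.78ms=4/5b +406.78ms=4/5b
3) 813.559ms=8/5b +406.78ms=4/5b
4) 1220.339ms=12/5b +406.78ms=4/5b
5) 1627.119ms=16/5b +406.78ms=4/5b
6) 2033.898ms=4b +1016.949ms=2b
7) 3050.847ms=6b +1016.949ms=2b
8) 4067.797ms=8b +1016.949ms=2b
9) 5084.746ms=10b +145.278ms=2/7b
10) 5230.024ms=72/7b +145.278ms=2/7b
11) 5375.303ms=74/7b +145.278ms=2/7b
12) 5520.581ms=76/7b +145.278ms=2/7b
13) 5665.86ms=78/7b +145.278ms=2/7b
14) 5811.138ms=80/7b +145.278ms=2/7b
15) 5956.416ms=82/7b +145.278ms=2/7b
16) 6101.695ms=12b +1016.949ms=2b
17) 7118.644ms=14b +508.475ms=1b
18) 7627.119ms=15b +508.475ms=1b
Σ=16b of 16 (118bpm 4/4) — PASS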